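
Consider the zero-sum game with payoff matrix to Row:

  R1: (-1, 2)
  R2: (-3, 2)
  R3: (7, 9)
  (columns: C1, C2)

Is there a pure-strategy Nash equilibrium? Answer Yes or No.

Yes

Row minima: R1 → -1, R2 → -3, R3 → 7; maximin = 7.
Column maxima: C1 → 7, C2 → 9; minimax = 7.
maximin = minimax = 7, so a saddle point exists.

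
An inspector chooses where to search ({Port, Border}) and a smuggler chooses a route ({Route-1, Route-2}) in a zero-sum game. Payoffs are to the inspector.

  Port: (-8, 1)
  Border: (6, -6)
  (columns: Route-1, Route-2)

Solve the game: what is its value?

Row minima: Port → -8, Border → -6; maximin = -6.
Column maxima: Route-1 → 6, Route-2 → 1; minimax = 1.
-6 ≠ 1, so there is no saddle point; optimal play is mixed.
Let the inspector play Port with probability p. Expected payoff against Route-1: (-8)p + 6(1−p) = −14p + 6; against Route-2: 1p + (-6)(1−p) = 7p − 6.
Setting these equal: −14p + 6 = 7p − 6 ⇒ −21p = -12 ⇒ p = 4/7, and the value is (-14)·(4/7) + 6 = -2.
For the smuggler: with q = P(Route-1), equating Port's and Border's payoffs gives −9q + 1 = 12q − 6 ⇒ q = 1/3.

-2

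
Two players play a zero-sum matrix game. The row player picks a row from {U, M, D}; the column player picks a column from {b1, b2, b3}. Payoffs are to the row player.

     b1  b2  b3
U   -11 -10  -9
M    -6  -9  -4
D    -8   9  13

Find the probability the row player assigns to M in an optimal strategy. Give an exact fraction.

Row minima: U → -11, M → -9, D → -8; maximin = -8.
Column maxima: b1 → -6, b2 → 9, b3 → 13; minimax = -6.
-8 ≠ -6, so there is no saddle point; optimal play is mixed.
U is strictly dominated by M, so the row player never plays it.
b3 is strictly dominated by b1 (it gives the row player strictly more in every row), so the column player never plays it.
On the remaining 2×2 (M, D vs b1, b2):
Let the row player play M with probability p. Expected payoff against b1: (-6)p + (-8)(1−p) = 2p − 8; against b2: (-9)p + 9(1−p) = −18p + 9.
Setting these equal: 2p − 8 = −18p + 9 ⇒ 20p = 17 ⇒ p = 17/20, and the value is (2)·(17/20) − 8 = -63/10.
For the column player: with q = P(b1), equating M's and D's payoffs gives 3q − 9 = −17q + 9 ⇒ q = 9/10.

17/20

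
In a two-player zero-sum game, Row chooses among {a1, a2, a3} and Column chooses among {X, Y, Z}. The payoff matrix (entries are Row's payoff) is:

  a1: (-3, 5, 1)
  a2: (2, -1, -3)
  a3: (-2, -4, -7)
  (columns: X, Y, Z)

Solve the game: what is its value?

Row minima: a1 → -3, a2 → -3, a3 → -7; maximin = -3.
Column maxima: X → 2, Y → 5, Z → 1; minimax = 1.
-3 ≠ 1, so there is no saddle point; optimal play is mixed.
a3 is strictly dominated by a2, so Row never plays it.
Y is strictly dominated by Z (it gives Row strictly more in every row), so Column never plays it.
On the remaining 2×2 (a1, a2 vs X, Z):
Let Row play a1 with probability p. Expected payoff against X: (-3)p + 2(1−p) = −5p + 2; against Z: 1p + (-3)(1−p) = 4p − 3.
Setting these equal: −5p + 2 = 4p − 3 ⇒ −9p = -5 ⇒ p = 5/9, and the value is (-5)·(5/9) + 2 = -7/9.
For Column: with q = P(X), equating a1's and a2's payoffs gives −4q + 1 = 5q − 3 ⇒ q = 4/9.

-7/9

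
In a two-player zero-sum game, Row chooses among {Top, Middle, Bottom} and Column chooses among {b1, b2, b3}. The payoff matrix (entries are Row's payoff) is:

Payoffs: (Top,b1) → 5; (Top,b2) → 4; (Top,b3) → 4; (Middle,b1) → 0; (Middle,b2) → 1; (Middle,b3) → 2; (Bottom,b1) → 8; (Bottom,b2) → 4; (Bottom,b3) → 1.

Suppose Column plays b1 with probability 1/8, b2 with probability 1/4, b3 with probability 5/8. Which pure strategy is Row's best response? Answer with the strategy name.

Top

Expected payoff of Top: (1/8)·5 + (1/4)·4 + (5/8)·4 = 33/8.
Expected payoff of Middle: (1/8)·0 + (1/4)·1 + (5/8)·2 = 3/2.
Expected payoff of Bottom: (1/8)·8 + (1/4)·4 + (5/8)·1 = 21/8.
The largest is 33/8, so Row's best response is Top.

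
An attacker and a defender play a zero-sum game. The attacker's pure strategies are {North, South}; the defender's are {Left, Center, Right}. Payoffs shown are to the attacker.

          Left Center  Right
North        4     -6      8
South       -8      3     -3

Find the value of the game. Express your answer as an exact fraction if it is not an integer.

-12/7

Row minima: North → -6, South → -8; maximin = -6.
Column maxima: Left → 4, Center → 3, Right → 8; minimax = 3.
-6 ≠ 3, so there is no saddle point; optimal play is mixed.
Right is strictly dominated by Left (it gives the attacker strictly more in every row), so the defender never plays it.
On the remaining 2×2 (North, South vs Left, Center):
Let the attacker play North with probability p. Expected payoff against Left: 4p + (-8)(1−p) = 12p − 8; against Center: (-6)p + 3(1−p) = −9p + 3.
Setting these equal: 12p − 8 = −9p + 3 ⇒ 21p = 11 ⇒ p = 11/21, and the value is (12)·(11/21) − 8 = -12/7.
For the defender: with q = P(Left), equating North's and South's payoffs gives 10q − 6 = −11q + 3 ⇒ q = 3/7.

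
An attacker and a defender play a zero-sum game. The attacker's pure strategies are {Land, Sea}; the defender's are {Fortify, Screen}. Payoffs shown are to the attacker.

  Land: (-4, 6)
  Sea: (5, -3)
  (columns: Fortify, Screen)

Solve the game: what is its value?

1

Row minima: Land → -4, Sea → -3; maximin = -3.
Column maxima: Fortify → 5, Screen → 6; minimax = 5.
-3 ≠ 5, so there is no saddle point; optimal play is mixed.
Let the attacker play Land with probability p. Expected payoff against Fortify: (-4)p + 5(1−p) = −9p + 5; against Screen: 6p + (-3)(1−p) = 9p − 3.
Setting these equal: −9p + 5 = 9p − 3 ⇒ −18p = -8 ⇒ p = 4/9, and the value is (-9)·(4/9) + 5 = 1.
For the defender: with q = P(Fortify), equating Land's and Sea's payoffs gives −10q + 6 = 8q − 3 ⇒ q = 1/2.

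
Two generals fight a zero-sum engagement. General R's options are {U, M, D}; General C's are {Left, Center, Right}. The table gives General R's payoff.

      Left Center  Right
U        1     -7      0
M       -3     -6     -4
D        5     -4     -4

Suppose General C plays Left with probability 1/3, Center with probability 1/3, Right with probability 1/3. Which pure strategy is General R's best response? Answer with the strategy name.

D

Expected payoff of U: (1/3)·1 + (1/3)·(-7) + (1/3)·0 = -2.
Expected payoff of M: (1/3)·(-3) + (1/3)·(-6) + (1/3)·(-4) = -13/3.
Expected payoff of D: (1/3)·5 + (1/3)·(-4) + (1/3)·(-4) = -1.
The largest is -1, so General R's best response is D.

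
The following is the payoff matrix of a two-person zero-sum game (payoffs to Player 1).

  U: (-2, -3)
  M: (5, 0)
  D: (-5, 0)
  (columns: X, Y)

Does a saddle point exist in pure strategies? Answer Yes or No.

Yes

Row minima: U → -3, M → 0, D → -5; maximin = 0.
Column maxima: X → 5, Y → 0; minimax = 0.
maximin = minimax = 0, so a saddle point exists.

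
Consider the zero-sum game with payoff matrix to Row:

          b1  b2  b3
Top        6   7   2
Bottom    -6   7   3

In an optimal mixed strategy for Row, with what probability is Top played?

9/13

Row minima: Top → 2, Bottom → -6; maximin = 2.
Column maxima: b1 → 6, b2 → 7, b3 → 3; minimax = 3.
2 ≠ 3, so there is no saddle point; optimal play is mixed.
b2 is strictly dominated by b1 (it gives Row strictly more in every row), so Column never plays it.
On the remaining 2×2 (Top, Bottom vs b1, b3):
Let Row play Top with probability p. Expected payoff against b1: 6p + (-6)(1−p) = 12p − 6; against b3: 2p + 3(1−p) = −p + 3.
Setting these equal: 12p − 6 = −p + 3 ⇒ 13p = 9 ⇒ p = 9/13, and the value is (12)·(9/13) − 6 = 30/13.
For Column: with q = P(b1), equating Top's and Bottom's payoffs gives 4q + 2 = −9q + 3 ⇒ q = 1/13.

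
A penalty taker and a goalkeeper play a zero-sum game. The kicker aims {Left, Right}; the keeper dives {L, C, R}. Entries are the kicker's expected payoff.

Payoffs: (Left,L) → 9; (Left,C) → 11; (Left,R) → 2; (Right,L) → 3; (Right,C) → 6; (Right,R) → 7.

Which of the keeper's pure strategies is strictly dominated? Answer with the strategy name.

C

L holds the kicker's payoff strictly below C in every row: 9 < 11, 3 < 6.
So C is strictly dominated for the keeper.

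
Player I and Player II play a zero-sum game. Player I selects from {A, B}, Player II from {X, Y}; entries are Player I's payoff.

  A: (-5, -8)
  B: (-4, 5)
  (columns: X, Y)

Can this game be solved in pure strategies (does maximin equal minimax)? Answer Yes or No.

Yes

Row minima: A → -8, B → -4; maximin = -4.
Column maxima: X → -4, Y → 5; minimax = -4.
maximin = minimax = -4, so a saddle point exists.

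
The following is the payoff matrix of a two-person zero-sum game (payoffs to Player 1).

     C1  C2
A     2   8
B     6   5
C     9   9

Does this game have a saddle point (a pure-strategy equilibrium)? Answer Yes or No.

Row minima: A → 2, B → 5, C → 9; maximin = 9.
Column maxima: C1 → 9, C2 → 9; minimax = 9.
maximin = minimax = 9, so a saddle point exists.

Yes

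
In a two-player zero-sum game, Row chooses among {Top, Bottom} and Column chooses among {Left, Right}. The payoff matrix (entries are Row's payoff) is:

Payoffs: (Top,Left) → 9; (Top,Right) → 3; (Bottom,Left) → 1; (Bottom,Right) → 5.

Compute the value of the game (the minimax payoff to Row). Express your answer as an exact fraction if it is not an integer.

21/5

Row minima: Top → 3, Bottom → 1; maximin = 3.
Column maxima: Left → 9, Right → 5; minimax = 5.
3 ≠ 5, so there is no saddle point; optimal play is mixed.
Let Row play Top with probability p. Expected payoff against Left: 9p + 1(1−p) = 8p + 1; against Right: 3p + 5(1−p) = −2p + 5.
Setting these equal: 8p + 1 = −2p + 5 ⇒ 10p = 4 ⇒ p = 2/5, and the value is (8)·(2/5) + 1 = 21/5.
For Column: with q = P(Left), equating Top's and Bottom's payoffs gives 6q + 3 = −4q + 5 ⇒ q = 1/5.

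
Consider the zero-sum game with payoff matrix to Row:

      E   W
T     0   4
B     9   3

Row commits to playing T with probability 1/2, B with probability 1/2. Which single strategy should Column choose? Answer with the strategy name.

If Column plays E, Row's expected payoff is (1/2)·0 + (1/2)·9 = 9/2.
If Column plays W, Row's expected payoff is (1/2)·4 + (1/2)·3 = 7/2.
Column minimizes Row's payoff; the smallest is 7/2, so the best response is W.

W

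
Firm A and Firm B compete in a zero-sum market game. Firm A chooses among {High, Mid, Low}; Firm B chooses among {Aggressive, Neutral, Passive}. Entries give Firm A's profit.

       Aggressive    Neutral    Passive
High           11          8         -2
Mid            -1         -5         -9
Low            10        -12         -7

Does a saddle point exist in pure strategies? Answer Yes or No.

Row minima: High → -2, Mid → -9, Low → -12; maximin = -2.
Column maxima: Aggressive → 11, Neutral → 8, Passive → -2; minimax = -2.
maximin = minimax = -2, so a saddle point exists.

Yes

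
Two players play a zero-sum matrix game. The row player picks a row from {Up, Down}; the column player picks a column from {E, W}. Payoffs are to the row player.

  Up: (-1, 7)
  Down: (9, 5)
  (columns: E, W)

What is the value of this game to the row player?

Row minima: Up → -1, Down → 5; maximin = 5.
Column maxima: E → 9, W → 7; minimax = 7.
5 ≠ 7, so there is no saddle point; optimal play is mixed.
Let the row player play Up with probability p. Expected payoff against E: (-1)p + 9(1−p) = −10p + 9; against W: 7p + 5(1−p) = 2p + 5.
Setting these equal: −10p + 9 = 2p + 5 ⇒ −12p = -4 ⇒ p = 1/3, and the value is (-10)·(1/3) + 9 = 17/3.
For the column player: with q = P(E), equating Up's and Down's payoffs gives −8q + 7 = 4q + 5 ⇒ q = 1/6.

17/3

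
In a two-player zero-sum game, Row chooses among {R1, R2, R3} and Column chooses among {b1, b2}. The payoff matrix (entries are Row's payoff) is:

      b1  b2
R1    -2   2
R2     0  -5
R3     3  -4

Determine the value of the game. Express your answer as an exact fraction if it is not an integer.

-2/11

Row minima: R1 → -2, R2 → -5, R3 → -4; maximin = -2.
Column maxima: b1 → 3, b2 → 2; minimax = 2.
-2 ≠ 2, so there is no saddle point; optimal play is mixed.
R2 is strictly dominated by R3, so Row never plays it.
On the remaining 2×2 (R1, R3 vs b1, b2):
Let Row play R1 with probability p. Expected payoff against b1: (-2)p + 3(1−p) = −5p + 3; against b2: 2p + (-4)(1−p) = 6p − 4.
Setting these equal: −5p + 3 = 6p − 4 ⇒ −11p = -7 ⇒ p = 7/11, and the value is (-5)·(7/11) + 3 = -2/11.
For Column: with q = P(b1), equating R1's and R3's payoffs gives −4q + 2 = 7q − 4 ⇒ q = 6/11.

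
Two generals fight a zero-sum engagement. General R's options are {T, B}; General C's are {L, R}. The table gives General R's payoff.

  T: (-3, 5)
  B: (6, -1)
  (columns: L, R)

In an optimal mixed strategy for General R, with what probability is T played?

Row minima: T → -3, B → -1; maximin = -1.
Column maxima: L → 6, R → 5; minimax = 5.
-1 ≠ 5, so there is no saddle point; optimal play is mixed.
Let General R play T with probability p. Expected payoff against L: (-3)p + 6(1−p) = −9p + 6; against R: 5p + (-1)(1−p) = 6p − 1.
Setting these equal: −9p + 6 = 6p − 1 ⇒ −15p = -7 ⇒ p = 7/15, and the value is (-9)·(7/15) + 6 = 9/5.
For General C: with q = P(L), equating T's and B's payoffs gives −8q + 5 = 7q − 1 ⇒ q = 2/5.

7/15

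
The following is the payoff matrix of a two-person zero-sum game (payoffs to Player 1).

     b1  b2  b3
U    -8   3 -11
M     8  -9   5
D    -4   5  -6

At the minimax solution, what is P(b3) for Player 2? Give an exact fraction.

Row minima: U → -11, M → -9, D → -6; maximin = -6.
Column maxima: b1 → 8, b2 → 5, b3 → 5; minimax = 5.
-6 ≠ 5, so there is no saddle point; optimal play is mixed.
U is strictly dominated by D, so Player 1 never plays it.
b1 is strictly dominated by b3 (it gives Player 1 strictly more in every row), so Player 2 never plays it.
On the remaining 2×2 (M, D vs b2, b3):
Let Player 1 play M with probability p. Expected payoff against b2: (-9)p + 5(1−p) = −14p + 5; against b3: 5p + (-6)(1−p) = 11p − 6.
Setting these equal: −14p + 5 = 11p − 6 ⇒ −25p = -11 ⇒ p = 11/25, and the value is (-14)·(11/25) + 5 = -29/25.
For Player 2: with q = P(b2), equating M's and D's payoffs gives −14q + 5 = 11q − 6 ⇒ q = 11/25.

14/25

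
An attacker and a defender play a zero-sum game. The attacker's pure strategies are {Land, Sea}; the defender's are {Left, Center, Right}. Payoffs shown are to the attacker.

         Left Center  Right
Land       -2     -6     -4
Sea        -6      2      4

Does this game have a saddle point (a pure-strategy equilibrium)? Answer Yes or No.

No

Row minima: Land → -6, Sea → -6; maximin = -6.
Column maxima: Left → -2, Center → 2, Right → 4; minimax = -2.
-6 ≠ -2, so no pure-strategy equilibrium exists.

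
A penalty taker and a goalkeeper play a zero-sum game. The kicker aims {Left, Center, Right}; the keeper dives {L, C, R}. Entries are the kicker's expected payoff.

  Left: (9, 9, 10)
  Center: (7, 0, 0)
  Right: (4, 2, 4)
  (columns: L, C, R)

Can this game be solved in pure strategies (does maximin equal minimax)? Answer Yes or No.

Yes

Row minima: Left → 9, Center → 0, Right → 2; maximin = 9.
Column maxima: L → 9, C → 9, R → 10; minimax = 9.
maximin = minimax = 9, so a saddle point exists.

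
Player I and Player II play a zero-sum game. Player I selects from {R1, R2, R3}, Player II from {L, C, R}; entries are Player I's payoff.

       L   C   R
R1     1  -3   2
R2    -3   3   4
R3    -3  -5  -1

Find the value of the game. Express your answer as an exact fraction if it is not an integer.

-3/5

Row minima: R1 → -3, R2 → -3, R3 → -5; maximin = -3.
Column maxima: L → 1, C → 3, R → 4; minimax = 1.
-3 ≠ 1, so there is no saddle point; optimal play is mixed.
R3 is strictly dominated by R1, so Player I never plays it.
R is strictly dominated by L (it gives Player I strictly more in every row), so Player II never plays it.
On the remaining 2×2 (R1, R2 vs L, C):
Let Player I play R1 with probability p. Expected payoff against L: 1p + (-3)(1−p) = 4p − 3; against C: (-3)p + 3(1−p) = −6p + 3.
Setting these equal: 4p − 3 = −6p + 3 ⇒ 10p = 6 ⇒ p = 3/5, and the value is (4)·(3/5) − 3 = -3/5.
For Player II: with q = P(L), equating R1's and R2's payoffs gives 4q − 3 = −6q + 3 ⇒ q = 3/5.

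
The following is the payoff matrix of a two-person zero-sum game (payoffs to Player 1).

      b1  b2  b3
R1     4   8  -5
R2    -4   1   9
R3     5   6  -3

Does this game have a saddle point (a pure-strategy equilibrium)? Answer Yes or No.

No

Row minima: R1 → -5, R2 → -4, R3 → -3; maximin = -3.
Column maxima: b1 → 5, b2 → 8, b3 → 9; minimax = 5.
-3 ≠ 5, so no pure-strategy equilibrium exists.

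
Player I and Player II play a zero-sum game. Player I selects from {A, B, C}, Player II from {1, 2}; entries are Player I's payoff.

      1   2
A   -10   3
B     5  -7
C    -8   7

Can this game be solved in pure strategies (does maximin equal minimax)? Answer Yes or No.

No

Row minima: A → -10, B → -7, C → -8; maximin = -7.
Column maxima: 1 → 5, 2 → 7; minimax = 5.
-7 ≠ 5, so no pure-strategy equilibrium exists.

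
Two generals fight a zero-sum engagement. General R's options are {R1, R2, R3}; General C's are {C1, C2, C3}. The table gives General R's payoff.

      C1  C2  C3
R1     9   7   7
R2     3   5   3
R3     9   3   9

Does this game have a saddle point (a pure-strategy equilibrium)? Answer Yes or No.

Yes

Row minima: R1 → 7, R2 → 3, R3 → 3; maximin = 7.
Column maxima: C1 → 9, C2 → 7, C3 → 9; minimax = 7.
maximin = minimax = 7, so a saddle point exists.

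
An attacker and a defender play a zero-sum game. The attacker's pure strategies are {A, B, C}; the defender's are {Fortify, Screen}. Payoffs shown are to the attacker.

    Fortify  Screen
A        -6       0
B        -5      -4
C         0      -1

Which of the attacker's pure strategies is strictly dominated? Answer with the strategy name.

C gives a strictly higher payoff than B against every column: 0 > -5, -1 > -4.
So B is strictly dominated and the attacker never plays it.

B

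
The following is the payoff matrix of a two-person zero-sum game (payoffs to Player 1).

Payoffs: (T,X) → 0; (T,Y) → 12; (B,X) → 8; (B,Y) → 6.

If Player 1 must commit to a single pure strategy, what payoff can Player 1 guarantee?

6

Row minima: T → 0, B → 6.
The best of these is 6.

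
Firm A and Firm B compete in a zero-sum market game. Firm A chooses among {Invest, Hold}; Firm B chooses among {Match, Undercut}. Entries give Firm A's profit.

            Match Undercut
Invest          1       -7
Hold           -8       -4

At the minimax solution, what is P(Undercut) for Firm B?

3/4

Row minima: Invest → -7, Hold → -8; maximin = -7.
Column maxima: Match → 1, Undercut → -4; minimax = -4.
-7 ≠ -4, so there is no saddle point; optimal play is mixed.
Let Firm A play Invest with probability p. Expected payoff against Match: 1p + (-8)(1−p) = 9p − 8; against Undercut: (-7)p + (-4)(1−p) = −3p − 4.
Setting these equal: 9p − 8 = −3p − 4 ⇒ 12p = 4 ⇒ p = 1/3, and the value is (9)·(1/3) − 8 = -5.
For Firm B: with q = P(Match), equating Invest's and Hold's payoffs gives 8q − 7 = −4q − 4 ⇒ q = 1/4.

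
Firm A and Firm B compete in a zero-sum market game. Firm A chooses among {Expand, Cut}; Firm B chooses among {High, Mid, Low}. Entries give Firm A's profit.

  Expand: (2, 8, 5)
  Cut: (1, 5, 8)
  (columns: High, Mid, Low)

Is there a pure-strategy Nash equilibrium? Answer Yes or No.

Row minima: Expand → 2, Cut → 1; maximin = 2.
Column maxima: High → 2, Mid → 8, Low → 8; minimax = 2.
maximin = minimax = 2, so a saddle point exists.

Yes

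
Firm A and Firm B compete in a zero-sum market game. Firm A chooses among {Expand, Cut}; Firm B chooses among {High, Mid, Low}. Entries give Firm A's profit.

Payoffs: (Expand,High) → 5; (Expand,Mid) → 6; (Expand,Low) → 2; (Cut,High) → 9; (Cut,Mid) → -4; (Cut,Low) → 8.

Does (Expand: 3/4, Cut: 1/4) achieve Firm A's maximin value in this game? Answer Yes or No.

Against High this mix gives (3/4)·5 + (1/4)·9 = 6.
Against Mid this mix gives (3/4)·6 + (1/4)·(-4) = 7/2.
Against Low this mix gives (3/4)·2 + (1/4)·8 = 7/2.
All of Firm B's active replies (Mid, Low) yield 7/2, and no column does worse for Firm A. The mix makes Firm B indifferent and guarantees 7/2, so it is optimal.

Yes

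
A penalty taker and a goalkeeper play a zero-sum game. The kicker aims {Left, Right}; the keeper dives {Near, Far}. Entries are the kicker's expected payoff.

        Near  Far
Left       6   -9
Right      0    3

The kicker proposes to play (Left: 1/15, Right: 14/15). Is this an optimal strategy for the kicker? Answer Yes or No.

No

Against Near this mix gives (1/15)·6 + (14/15)·0 = 2/5.
Against Far this mix gives (1/15)·(-9) + (14/15)·3 = 11/5.
The keeper will play Near, holding the kicker to 2/5. Shifting weight toward the row that does better against Near would raise this floor (the equalizing mix achieves 1 against both Near and Far), so the proposed strategy is not optimal.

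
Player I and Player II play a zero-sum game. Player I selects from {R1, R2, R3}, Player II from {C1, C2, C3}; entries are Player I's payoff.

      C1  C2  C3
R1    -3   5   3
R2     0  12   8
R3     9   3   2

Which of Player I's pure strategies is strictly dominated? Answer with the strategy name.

R1

R2 gives a strictly higher payoff than R1 against every column: 0 > -3, 12 > 5, 8 > 3.
So R1 is strictly dominated and Player I never plays it.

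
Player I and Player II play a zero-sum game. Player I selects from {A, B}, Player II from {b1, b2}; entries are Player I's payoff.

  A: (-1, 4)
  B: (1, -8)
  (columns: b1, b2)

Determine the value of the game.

-2/7

Row minima: A → -1, B → -8; maximin = -1.
Column maxima: b1 → 1, b2 → 4; minimax = 1.
-1 ≠ 1, so there is no saddle point; optimal play is mixed.
Let Player I play A with probability p. Expected payoff against b1: (-1)p + 1(1−p) = −2p + 1; against b2: 4p + (-8)(1−p) = 12p − 8.
Setting these equal: −2p + 1 = 12p − 8 ⇒ −14p = -9 ⇒ p = 9/14, and the value is (-2)·(9/14) + 1 = -2/7.
For Player II: with q = P(b1), equating A's and B's payoffs gives −5q + 4 = 9q − 8 ⇒ q = 6/7.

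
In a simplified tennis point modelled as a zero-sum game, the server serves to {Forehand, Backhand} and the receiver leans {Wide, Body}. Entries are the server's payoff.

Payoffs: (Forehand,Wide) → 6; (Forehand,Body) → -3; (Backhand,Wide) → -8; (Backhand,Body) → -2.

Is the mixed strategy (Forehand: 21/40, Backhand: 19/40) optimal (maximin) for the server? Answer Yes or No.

No

Against Wide this mix gives (21/40)·6 + (19/40)·(-8) = -13/20.
Against Body this mix gives (21/40)·(-3) + (19/40)·(-2) = -101/40.
The receiver will play Body, holding the server to -101/40. Shifting weight toward the row that does better against Body would raise this floor (the equalizing mix achieves -12/5 against both Body and Wide), so the proposed strategy is not optimal.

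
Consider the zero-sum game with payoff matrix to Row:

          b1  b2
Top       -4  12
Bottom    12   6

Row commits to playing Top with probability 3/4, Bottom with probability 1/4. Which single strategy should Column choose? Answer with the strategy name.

b1

If Column plays b1, Row's expected payoff is (3/4)·(-4) + (1/4)·12 = 0.
If Column plays b2, Row's expected payoff is (3/4)·12 + (1/4)·6 = 21/2.
Column minimizes Row's payoff; the smallest is 0, so the best response is b1.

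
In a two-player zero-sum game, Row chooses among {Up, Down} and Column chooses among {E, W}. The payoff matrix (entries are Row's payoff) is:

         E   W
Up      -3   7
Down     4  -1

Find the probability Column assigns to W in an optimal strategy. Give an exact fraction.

Row minima: Up → -3, Down → -1; maximin = -1.
Column maxima: E → 4, W → 7; minimax = 4.
-1 ≠ 4, so there is no saddle point; optimal play is mixed.
Let Row play Up with probability p. Expected payoff against E: (-3)p + 4(1−p) = −7p + 4; against W: 7p + (-1)(1−p) = 8p − 1.
Setting these equal: −7p + 4 = 8p − 1 ⇒ −15p = -5 ⇒ p = 1/3, and the value is (-7)·(1/3) + 4 = 5/3.
For Column: with q = P(E), equating Up's and Down's payoffs gives −10q + 7 = 5q − 1 ⇒ q = 8/15.

7/15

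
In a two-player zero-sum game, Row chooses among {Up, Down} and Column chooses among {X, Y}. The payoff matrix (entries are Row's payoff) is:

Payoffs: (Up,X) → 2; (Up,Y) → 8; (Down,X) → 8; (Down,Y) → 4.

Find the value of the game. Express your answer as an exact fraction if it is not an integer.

28/5

Row minima: Up → 2, Down → 4; maximin = 4.
Column maxima: X → 8, Y → 8; minimax = 8.
4 ≠ 8, so there is no saddle point; optimal play is mixed.
Let Row play Up with probability p. Expected payoff against X: 2p + 8(1−p) = −6p + 8; against Y: 8p + 4(1−p) = 4p + 4.
Setting these equal: −6p + 8 = 4p + 4 ⇒ −10p = -4 ⇒ p = 2/5, and the value is (-6)·(2/5) + 8 = 28/5.
For Column: with q = P(X), equating Up's and Down's payoffs gives −6q + 8 = 4q + 4 ⇒ q = 2/5.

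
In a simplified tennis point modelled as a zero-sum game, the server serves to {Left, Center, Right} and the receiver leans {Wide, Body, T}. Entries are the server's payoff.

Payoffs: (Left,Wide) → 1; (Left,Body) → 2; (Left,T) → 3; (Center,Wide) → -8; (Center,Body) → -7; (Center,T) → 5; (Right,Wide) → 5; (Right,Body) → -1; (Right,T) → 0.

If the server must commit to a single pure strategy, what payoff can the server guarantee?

Row minima: Left → 1, Center → -8, Right → -1.
The best of these is 1.

1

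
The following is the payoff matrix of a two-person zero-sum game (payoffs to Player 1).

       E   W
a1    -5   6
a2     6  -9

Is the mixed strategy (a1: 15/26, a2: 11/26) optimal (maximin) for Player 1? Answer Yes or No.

Yes

Against E this mix gives (15/26)·(-5) + (11/26)·6 = -9/26.
Against W this mix gives (15/26)·6 + (11/26)·(-9) = -9/26.
All of Player 2's active replies (E, W) yield -9/26, and no column does worse for Player 1. The mix makes Player 2 indifferent and guarantees -9/26, so it is optimal.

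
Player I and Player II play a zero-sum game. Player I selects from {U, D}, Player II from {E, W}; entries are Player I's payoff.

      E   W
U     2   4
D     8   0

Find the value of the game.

Row minima: U → 2, D → 0; maximin = 2.
Column maxima: E → 8, W → 4; minimax = 4.
2 ≠ 4, so there is no saddle point; optimal play is mixed.
Let Player I play U with probability p. Expected payoff against E: 2p + 8(1−p) = −6p + 8; against W: 4p + 0(1−p) = 4p.
Setting these equal: −6p + 8 = 4p ⇒ −10p = -8 ⇒ p = 4/5, and the value is (-6)·(4/5) + 8 = 16/5.
For Player II: with q = P(E), equating U's and D's payoffs gives −2q + 4 = 8q ⇒ q = 2/5.

16/5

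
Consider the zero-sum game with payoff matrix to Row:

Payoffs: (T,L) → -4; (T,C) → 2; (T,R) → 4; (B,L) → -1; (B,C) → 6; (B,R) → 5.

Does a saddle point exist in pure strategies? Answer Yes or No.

Row minima: T → -4, B → -1; maximin = -1.
Column maxima: L → -1, C → 6, R → 5; minimax = -1.
maximin = minimax = -1, so a saddle point exists.

Yes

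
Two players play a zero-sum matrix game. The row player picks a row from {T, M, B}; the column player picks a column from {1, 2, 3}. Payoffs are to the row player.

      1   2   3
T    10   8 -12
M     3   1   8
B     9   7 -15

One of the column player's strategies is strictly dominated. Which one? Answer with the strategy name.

2 holds the row player's payoff strictly below 1 in every row: 8 < 10, 1 < 3, 7 < 9.
So 1 is strictly dominated for the column player.

1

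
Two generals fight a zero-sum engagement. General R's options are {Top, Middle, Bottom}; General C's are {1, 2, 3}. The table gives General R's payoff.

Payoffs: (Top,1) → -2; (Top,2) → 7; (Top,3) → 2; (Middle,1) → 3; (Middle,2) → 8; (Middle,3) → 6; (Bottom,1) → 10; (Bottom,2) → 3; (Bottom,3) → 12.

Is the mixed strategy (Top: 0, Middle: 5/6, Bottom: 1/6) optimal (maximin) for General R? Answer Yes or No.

No

Against 1 this mix gives (5/6)·3 + (1/6)·10 = 25/6.
Against 2 this mix gives (5/6)·8 + (1/6)·3 = 43/6.
Against 3 this mix gives (5/6)·6 + (1/6)·12 = 7.
General C will play 1, holding General R to 25/6. Shifting weight toward the row that does better against 1 would raise this floor (the equalizing mix achieves 71/12 against both 1 and 2), so the proposed strategy is not optimal.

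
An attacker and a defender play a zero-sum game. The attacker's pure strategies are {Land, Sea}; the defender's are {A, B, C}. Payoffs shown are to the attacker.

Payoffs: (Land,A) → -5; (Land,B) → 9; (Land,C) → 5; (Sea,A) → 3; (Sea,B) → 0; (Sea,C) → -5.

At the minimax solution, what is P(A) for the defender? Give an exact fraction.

Row minima: Land → -5, Sea → -5; maximin = -5.
Column maxima: A → 3, B → 9, C → 5; minimax = 3.
-5 ≠ 3, so there is no saddle point; optimal play is mixed.
B is strictly dominated by C (it gives the attacker strictly more in every row), so the defender never plays it.
On the remaining 2×2 (Land, Sea vs A, C):
Let the attacker play Land with probability p. Expected payoff against A: (-5)p + 3(1−p) = −8p + 3; against C: 5p + (-5)(1−p) = 10p − 5.
Setting these equal: −8p + 3 = 10p − 5 ⇒ −18p = -8 ⇒ p = 4/9, and the value is (-8)·(4/9) + 3 = -5/9.
For the defender: with q = P(A), equating Land's and Sea's payoffs gives −10q + 5 = 8q − 5 ⇒ q = 5/9.

5/9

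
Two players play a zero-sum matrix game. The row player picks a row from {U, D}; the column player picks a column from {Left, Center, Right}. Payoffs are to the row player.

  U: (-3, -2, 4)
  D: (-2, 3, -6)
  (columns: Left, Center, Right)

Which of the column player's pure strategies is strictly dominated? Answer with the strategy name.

Left holds the row player's payoff strictly below Center in every row: -3 < -2, -2 < 3.
So Center is strictly dominated for the column player.

Center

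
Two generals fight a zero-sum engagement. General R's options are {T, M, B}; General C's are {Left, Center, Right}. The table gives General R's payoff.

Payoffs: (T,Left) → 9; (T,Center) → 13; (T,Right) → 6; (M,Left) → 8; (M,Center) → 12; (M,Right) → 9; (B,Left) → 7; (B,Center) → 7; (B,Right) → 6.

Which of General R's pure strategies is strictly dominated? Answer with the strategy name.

M gives a strictly higher payoff than B against every column: 8 > 7, 12 > 7, 9 > 6.
So B is strictly dominated and General R never plays it.

B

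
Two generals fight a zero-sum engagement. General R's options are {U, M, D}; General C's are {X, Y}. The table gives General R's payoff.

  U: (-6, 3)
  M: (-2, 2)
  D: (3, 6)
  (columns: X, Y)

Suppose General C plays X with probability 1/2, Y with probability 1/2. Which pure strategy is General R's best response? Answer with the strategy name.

D

Expected payoff of U: (1/2)·(-6) + (1/2)·3 = -3/2.
Expected payoff of M: (1/2)·(-2) + (1/2)·2 = 0.
Expected payoff of D: (1/2)·3 + (1/2)·6 = 9/2.
The largest is 9/2, so General R's best response is D.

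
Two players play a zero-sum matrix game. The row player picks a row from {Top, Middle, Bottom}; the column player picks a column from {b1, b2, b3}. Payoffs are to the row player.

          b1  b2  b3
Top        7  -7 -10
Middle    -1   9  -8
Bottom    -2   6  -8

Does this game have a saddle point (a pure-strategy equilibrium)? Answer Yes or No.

Yes

Row minima: Top → -10, Middle → -8, Bottom → -8; maximin = -8.
Column maxima: b1 → 7, b2 → 9, b3 → -8; minimax = -8.
maximin = minimax = -8, so a saddle point exists.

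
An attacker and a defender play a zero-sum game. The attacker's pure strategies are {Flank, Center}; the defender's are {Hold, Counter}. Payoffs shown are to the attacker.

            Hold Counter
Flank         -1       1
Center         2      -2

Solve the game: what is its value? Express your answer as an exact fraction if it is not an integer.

Row minima: Flank → -1, Center → -2; maximin = -1.
Column maxima: Hold → 2, Counter → 1; minimax = 1.
-1 ≠ 1, so there is no saddle point; optimal play is mixed.
Let the attacker play Flank with probability p. Expected payoff against Hold: (-1)p + 2(1−p) = −3p + 2; against Counter: 1p + (-2)(1−p) = 3p − 2.
Setting these equal: −3p + 2 = 3p − 2 ⇒ −6p = -4 ⇒ p = 2/3, and the value is (-3)·(2/3) + 2 = 0.
For the defender: with q = P(Hold), equating Flank's and Center's payoffs gives −2q + 1 = 4q − 2 ⇒ q = 1/2.

0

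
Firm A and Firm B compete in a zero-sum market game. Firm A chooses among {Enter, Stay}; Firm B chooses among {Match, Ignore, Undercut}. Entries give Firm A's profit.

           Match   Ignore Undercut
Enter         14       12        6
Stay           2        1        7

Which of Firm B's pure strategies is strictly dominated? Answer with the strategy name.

Match

Ignore holds Firm A's payoff strictly below Match in every row: 12 < 14, 1 < 2.
So Match is strictly dominated for Firm B.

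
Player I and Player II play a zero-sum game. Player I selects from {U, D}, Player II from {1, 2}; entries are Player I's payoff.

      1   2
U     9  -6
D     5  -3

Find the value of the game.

-3

Row minima: U → -6, D → -3; maximin = -3.
Column maxima: 1 → 9, 2 → -3; minimax = -3.
Since maximin = minimax = -3, there is a saddle point and the value is -3.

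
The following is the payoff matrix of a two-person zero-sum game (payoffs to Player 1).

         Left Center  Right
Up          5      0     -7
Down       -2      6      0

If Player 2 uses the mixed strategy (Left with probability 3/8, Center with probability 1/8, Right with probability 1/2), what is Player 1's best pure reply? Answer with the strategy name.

Down

Expected payoff of Up: (3/8)·5 + (1/8)·0 + (1/2)·(-7) = -13/8.
Expected payoff of Down: (3/8)·(-2) + (1/8)·6 + (1/2)·0 = 0.
The largest is 0, so Player 1's best response is Down.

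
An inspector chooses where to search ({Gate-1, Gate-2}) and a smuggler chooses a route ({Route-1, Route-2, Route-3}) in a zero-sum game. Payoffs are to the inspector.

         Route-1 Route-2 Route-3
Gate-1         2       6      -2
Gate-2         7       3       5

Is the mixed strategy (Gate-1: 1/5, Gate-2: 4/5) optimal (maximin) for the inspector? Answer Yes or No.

Against Route-1 this mix gives (1/5)·2 + (4/5)·7 = 6.
Against Route-2 this mix gives (1/5)·6 + (4/5)·3 = 18/5.
Against Route-3 this mix gives (1/5)·(-2) + (4/5)·5 = 18/5.
All of the smuggler's active replies (Route-2, Route-3) yield 18/5, and no column does worse for the inspector. The mix makes the smuggler indifferent and guarantees 18/5, so it is optimal.

Yes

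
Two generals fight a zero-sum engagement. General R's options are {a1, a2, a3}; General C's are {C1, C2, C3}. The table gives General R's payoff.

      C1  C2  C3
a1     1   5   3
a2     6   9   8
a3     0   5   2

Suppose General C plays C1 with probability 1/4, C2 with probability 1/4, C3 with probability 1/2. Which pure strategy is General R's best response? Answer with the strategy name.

Expected payoff of a1: (1/4)·1 + (1/4)·5 + (1/2)·3 = 3.
Expected payoff of a2: (1/4)·6 + (1/4)·9 + (1/2)·8 = 31/4.
Expected payoff of a3: (1/4)·0 + (1/4)·5 + (1/2)·2 = 9/4.
The largest is 31/4, so General R's best response is a2.

a2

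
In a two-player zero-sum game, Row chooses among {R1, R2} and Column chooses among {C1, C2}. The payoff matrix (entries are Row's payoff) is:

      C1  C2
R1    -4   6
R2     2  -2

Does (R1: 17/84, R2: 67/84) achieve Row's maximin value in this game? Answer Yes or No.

No

Against C1 this mix gives (17/84)·(-4) + (67/84)·2 = 11/14.
Against C2 this mix gives (17/84)·6 + (67/84)·(-2) = -8/21.
Column will play C2, holding Row to -8/21. Shifting weight toward the row that does better against C2 would raise this floor (the equalizing mix achieves 2/7 against both C2 and C1), so the proposed strategy is not optimal.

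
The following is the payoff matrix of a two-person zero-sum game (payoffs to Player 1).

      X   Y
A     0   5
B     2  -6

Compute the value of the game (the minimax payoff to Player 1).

10/13

Row minima: A → 0, B → -6; maximin = 0.
Column maxima: X → 2, Y → 5; minimax = 2.
0 ≠ 2, so there is no saddle point; optimal play is mixed.
Let Player 1 play A with probability p. Expected payoff against X: 0p + 2(1−p) = −2p + 2; against Y: 5p + (-6)(1−p) = 11p − 6.
Setting these equal: −2p + 2 = 11p − 6 ⇒ −13p = -8 ⇒ p = 8/13, and the value is (-2)·(8/13) + 2 = 10/13.
For Player 2: with q = P(X), equating A's and B's payoffs gives −5q + 5 = 8q − 6 ⇒ q = 11/13.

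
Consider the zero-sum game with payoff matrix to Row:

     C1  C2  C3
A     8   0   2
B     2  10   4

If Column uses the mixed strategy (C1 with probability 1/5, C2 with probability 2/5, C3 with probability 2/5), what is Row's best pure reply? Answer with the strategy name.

Expected payoff of A: (1/5)·8 + (2/5)·0 + (2/5)·2 = 12/5.
Expected payoff of B: (1/5)·2 + (2/5)·10 + (2/5)·4 = 6.
The largest is 6, so Row's best response is B.

B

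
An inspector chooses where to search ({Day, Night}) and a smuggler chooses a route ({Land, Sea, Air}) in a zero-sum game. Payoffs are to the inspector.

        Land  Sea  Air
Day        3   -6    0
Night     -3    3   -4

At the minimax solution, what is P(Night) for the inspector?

Row minima: Day → -6, Night → -4; maximin = -4.
Column maxima: Land → 3, Sea → 3, Air → 0; minimax = 0.
-4 ≠ 0, so there is no saddle point; optimal play is mixed.
Land is strictly dominated by Air (it gives the inspector strictly more in every row), so the smuggler never plays it.
On the remaining 2×2 (Day, Night vs Sea, Air):
Let the inspector play Day with probability p. Expected payoff against Sea: (-6)p + 3(1−p) = −9p + 3; against Air: 0p + (-4)(1−p) = 4p − 4.
Setting these equal: −9p + 3 = 4p − 4 ⇒ −13p = -7 ⇒ p = 7/13, and the value is (-9)·(7/13) + 3 = -24/13.
For the smuggler: with q = P(Sea), equating Day's and Night's payoffs gives −6q = 7q − 4 ⇒ q = 4/13.

6/13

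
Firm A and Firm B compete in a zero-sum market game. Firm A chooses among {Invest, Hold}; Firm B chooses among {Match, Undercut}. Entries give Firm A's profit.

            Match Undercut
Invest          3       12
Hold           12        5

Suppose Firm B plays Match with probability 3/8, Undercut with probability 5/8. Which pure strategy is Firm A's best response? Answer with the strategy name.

Invest

Expected payoff of Invest: (3/8)·3 + (5/8)·12 = 69/8.
Expected payoff of Hold: (3/8)·12 + (5/8)·5 = 61/8.
The largest is 69/8, so Firm A's best response is Invest.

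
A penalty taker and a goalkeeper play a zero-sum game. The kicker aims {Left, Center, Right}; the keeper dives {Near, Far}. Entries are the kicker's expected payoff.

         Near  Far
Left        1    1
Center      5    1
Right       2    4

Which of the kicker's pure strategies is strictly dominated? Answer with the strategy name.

Right gives a strictly higher payoff than Left against every column: 2 > 1, 4 > 1.
So Left is strictly dominated and the kicker never plays it.

Left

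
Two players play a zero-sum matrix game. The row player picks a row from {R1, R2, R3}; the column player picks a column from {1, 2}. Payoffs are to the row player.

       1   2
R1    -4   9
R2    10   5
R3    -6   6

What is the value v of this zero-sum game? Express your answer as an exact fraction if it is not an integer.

Row minima: R1 → -4, R2 → 5, R3 → -6; maximin = 5.
Column maxima: 1 → 10, 2 → 9; minimax = 9.
5 ≠ 9, so there is no saddle point; optimal play is mixed.
R3 is strictly dominated by R1, so the row player never plays it.
On the remaining 2×2 (R1, R2 vs 1, 2):
Let the row player play R1 with probability p. Expected payoff against 1: (-4)p + 10(1−p) = −14p + 10; against 2: 9p + 5(1−p) = 4p + 5.
Setting these equal: −14p + 10 = 4p + 5 ⇒ −18p = -5 ⇒ p = 5/18, and the value is (-14)·(5/18) + 10 = 55/9.
For the column player: with q = P(1), equating R1's and R2's payoffs gives −13q + 9 = 5q + 5 ⇒ q = 2/9.

55/9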